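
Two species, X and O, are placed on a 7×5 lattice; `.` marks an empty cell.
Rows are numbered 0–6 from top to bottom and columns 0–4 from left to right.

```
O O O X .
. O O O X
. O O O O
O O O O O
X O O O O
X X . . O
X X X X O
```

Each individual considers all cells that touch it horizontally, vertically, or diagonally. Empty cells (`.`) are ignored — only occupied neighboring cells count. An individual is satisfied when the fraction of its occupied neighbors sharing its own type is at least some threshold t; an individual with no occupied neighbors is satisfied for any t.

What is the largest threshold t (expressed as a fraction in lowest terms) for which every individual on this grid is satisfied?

(0,0)O 2/2
(0,1)O 4/4
(0,2)O 4/5
(0,3)X 1/4
(1,1)O 6/6
(1,2)O 7/8
(1,3)O 5/7
(1,4)X 1/4
(2,1)O 6/6
(2,2)O 8/8
(2,3)O 7/8
(2,4)O 4/5
(3,0)O 3/4
(3,1)O 6/7
(3,2)O 8/8
(3,3)O 8/8
(3,4)O 5/5
(4,0)X 2/5
(4,1)O 4/7
(4,2)O 5/6
(4,3)O 6/6
(4,4)O 4/4
(5,0)X 4/5
(5,1)X 5/7
(5,4)O 3/4
(6,0)X 3/3
(6,1)X 4/4
(6,2)X 3/3
(6,3)X 1/3
(6,4)O 1/2
The smallest same-type fraction is 1/4 at (0,3), which reduces to 1/4. Any threshold above that leaves this individual unsatisfied.

1/4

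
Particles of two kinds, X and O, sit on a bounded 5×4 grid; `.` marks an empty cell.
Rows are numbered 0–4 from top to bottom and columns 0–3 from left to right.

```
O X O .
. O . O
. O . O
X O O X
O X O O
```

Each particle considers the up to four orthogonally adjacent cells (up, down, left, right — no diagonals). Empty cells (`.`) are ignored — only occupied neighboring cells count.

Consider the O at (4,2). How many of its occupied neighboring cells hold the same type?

Occupied neighbors of (4,2): (3,2)=O, (4,1)=X, (4,3)=O.
Same type (O): 2 of 3.

2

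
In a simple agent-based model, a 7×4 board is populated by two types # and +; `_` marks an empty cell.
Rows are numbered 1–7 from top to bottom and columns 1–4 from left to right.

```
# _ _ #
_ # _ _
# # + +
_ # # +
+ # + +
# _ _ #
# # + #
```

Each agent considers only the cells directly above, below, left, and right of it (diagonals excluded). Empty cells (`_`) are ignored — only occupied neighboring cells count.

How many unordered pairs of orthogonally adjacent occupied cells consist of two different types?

10

Scan each occupied cell's neighbors to the right and below so each pair is counted once.
From row 2: 0 unlike of 1 pairs (running 0/1).
From row 3: 2 unlike of 6 pairs (running 2/7).
From row 4: 2 unlike of 5 pairs (running 4/12).
From row 5: 4 unlike of 5 pairs (running 8/17).
From row 6: 0 unlike of 2 pairs (running 8/19).
From row 7: 2 unlike of 3 pairs (running 10/22).
Total adjacent occupied pairs: 22; unlike-type pairs: 10.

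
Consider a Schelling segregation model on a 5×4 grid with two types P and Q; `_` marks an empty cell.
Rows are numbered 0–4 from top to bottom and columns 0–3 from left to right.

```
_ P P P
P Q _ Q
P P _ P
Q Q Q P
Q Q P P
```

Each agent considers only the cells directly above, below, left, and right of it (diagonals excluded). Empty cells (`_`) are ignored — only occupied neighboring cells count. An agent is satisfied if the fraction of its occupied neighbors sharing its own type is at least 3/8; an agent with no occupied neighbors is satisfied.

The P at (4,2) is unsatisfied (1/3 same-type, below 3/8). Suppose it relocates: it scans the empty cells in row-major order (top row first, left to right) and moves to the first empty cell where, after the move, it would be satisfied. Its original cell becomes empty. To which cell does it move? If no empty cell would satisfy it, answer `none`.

(0,0)

Vacating (4,2). Empty cells in order:
  (0,0): 2/2 same-type → satisfied — stop here.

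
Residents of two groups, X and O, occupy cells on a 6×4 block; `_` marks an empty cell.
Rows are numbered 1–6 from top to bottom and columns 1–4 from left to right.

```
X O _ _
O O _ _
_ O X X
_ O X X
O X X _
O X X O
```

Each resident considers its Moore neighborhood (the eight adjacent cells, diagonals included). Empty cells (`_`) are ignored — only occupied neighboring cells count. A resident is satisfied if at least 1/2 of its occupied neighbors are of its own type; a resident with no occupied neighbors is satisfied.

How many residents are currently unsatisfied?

Row 1: (1,1)X 0/3 ✗ · (1,2)O 2/3 ✓
Row 2: (2,1)O 3/4 ✓ · (2,2)O 3/5 ✓
Row 3: (3,2)O 3/5 ✓ · (3,3)X 3/6 ✓ · (3,4)X 3/3 ✓
Row 4: (4,2)O 2/6 ✗ · (4,3)X 5/7 ✓ · (4,4)X 4/4 ✓
Row 5: (5,1)O 2/4 ✓ · (5,2)X 4/7 ✓ · (5,3)X 5/7 ✓
Row 6: (6,1)O 1/3 ✗ · (6,2)X 3/5 ✓ · (6,3)X 3/4 ✓ · (6,4)O 0/2 ✗
Unsatisfied: (1,1), (4,2), (6,1), (6,4) — 4 in total.

4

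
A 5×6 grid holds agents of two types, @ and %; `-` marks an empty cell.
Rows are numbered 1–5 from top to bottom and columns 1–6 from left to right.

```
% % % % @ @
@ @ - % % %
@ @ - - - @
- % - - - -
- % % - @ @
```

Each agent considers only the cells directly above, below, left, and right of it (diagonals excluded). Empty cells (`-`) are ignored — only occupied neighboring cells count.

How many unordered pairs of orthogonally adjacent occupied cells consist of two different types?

7

Scan each occupied cell's neighbors to the right and below so each pair is counted once.
Row 1: %(1,1)–%(1,2)= %(1,1)–@(2,1)≠ %(1,2)–%(1,3)= %(1,2)–@(2,2)≠ %(1,3)–%(1,4)= %(1,4)–@(1,5)≠ %(1,4)–%(2,4)= @(1,5)–@(1,6)= @(1,5)–%(2,5)≠ @(1,6)–%(2,6)≠  → 5/10 unlike.
Row 2: @(2,1)–@(2,2)= @(2,1)–@(3,1)= @(2,2)–@(3,2)= %(2,4)–%(2,5)= %(2,5)–%(2,6)= %(2,6)–@(3,6)≠  → 1/6 unlike.
Row 3: @(3,1)–@(3,2)= @(3,2)–%(4,2)≠  → 1/2 unlike.
Row 4: %(4,2)–%(5,2)=  → 0/1 unlike.
Row 5: %(5,2)–%(5,3)= @(5,5)–@(5,6)=  → 0/2 unlike.
Total adjacent occupied pairs: 21; unlike-type pairs: 7.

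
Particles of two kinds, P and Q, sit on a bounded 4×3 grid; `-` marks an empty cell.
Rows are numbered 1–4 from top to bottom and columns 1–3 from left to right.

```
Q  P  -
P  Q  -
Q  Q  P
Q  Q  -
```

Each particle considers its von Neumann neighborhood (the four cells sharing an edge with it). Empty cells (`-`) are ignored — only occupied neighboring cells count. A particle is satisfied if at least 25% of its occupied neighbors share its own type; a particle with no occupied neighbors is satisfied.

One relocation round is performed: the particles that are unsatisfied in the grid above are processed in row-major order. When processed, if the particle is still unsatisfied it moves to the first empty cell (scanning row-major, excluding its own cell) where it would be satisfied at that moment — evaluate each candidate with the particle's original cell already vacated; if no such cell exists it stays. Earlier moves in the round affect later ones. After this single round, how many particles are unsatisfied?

0

Initially unsatisfied (in order): (1,1), (1,2), (2,1), (3,3).
  (1,1) → (2,3).
  (1,2) → (1,1).
  (2,1): now satisfied by earlier moves; stays.
  (3,3) → (1,2).
Resulting grid:
P P -
P Q Q
Q Q -
Q Q -
All satisfied now.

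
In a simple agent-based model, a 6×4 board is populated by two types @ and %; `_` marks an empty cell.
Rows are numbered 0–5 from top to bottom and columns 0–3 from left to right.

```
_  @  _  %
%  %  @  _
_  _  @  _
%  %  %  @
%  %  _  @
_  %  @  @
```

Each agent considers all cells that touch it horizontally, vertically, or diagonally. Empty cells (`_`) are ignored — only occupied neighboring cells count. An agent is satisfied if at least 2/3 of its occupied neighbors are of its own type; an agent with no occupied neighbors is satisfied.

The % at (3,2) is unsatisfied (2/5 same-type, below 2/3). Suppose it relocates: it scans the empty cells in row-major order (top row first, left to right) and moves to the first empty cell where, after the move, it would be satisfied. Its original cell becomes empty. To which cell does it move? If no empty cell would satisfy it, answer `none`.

(0,0)

Vacating (3,2). Empty cells in order:
  (0,0): 2/3 same-type → satisfied — stop here.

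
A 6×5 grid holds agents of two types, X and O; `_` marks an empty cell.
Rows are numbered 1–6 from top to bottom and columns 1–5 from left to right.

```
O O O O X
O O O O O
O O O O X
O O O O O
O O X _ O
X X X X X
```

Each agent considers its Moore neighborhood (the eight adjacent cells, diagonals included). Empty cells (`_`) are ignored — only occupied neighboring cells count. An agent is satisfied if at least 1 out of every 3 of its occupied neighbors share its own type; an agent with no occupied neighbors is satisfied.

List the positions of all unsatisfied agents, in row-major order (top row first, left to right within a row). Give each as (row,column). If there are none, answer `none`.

(1,5), (3,5)

(1,1)O 3/3 ✓
(1,2)O 5/5 ✓
(1,3)O 5/5 ✓
(1,4)O 4/5 ✓
(1,5)X 0/3 ✗
(2,1)O 5/5 ✓
(2,2)O 8/8 ✓
(2,3)O 8/8 ✓
(2,4)O 6/8 ✓
(2,5)O 3/5 ✓
(3,1)O 5/5 ✓
(3,2)O 8/8 ✓
(3,3)O 8/8 ✓
(3,4)O 7/8 ✓
(3,5)X 0/5 ✗
(4,1)O 5/5 ✓
(4,2)O 7/8 ✓
(4,3)O 6/7 ✓
(4,4)O 5/7 ✓
(4,5)O 3/4 ✓
(5,1)O 3/5 ✓
(5,2)O 4/8 ✓
(5,3)X 3/7 ✓
(5,5)O 2/4 ✓
(6,1)X 1/3 ✓
(6,2)X 3/5 ✓
(6,3)X 3/4 ✓
(6,4)X 3/4 ✓
(6,5)X 1/2 ✓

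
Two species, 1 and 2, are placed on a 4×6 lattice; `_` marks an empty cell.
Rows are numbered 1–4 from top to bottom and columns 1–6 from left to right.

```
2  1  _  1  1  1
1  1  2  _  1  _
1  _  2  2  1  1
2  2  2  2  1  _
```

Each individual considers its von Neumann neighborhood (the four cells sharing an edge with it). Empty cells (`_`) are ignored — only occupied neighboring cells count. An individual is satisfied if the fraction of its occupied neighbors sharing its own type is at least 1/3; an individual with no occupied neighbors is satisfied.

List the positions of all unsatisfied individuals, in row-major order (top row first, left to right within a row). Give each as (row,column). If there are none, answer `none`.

Row 1: (1,1)2 0/2 unhappy · (1,2)1 1/2 ok · (1,4)1 1/1 ok · (1,5)1 3/3 ok · (1,6)1 1/1 ok
Row 2: (2,1)1 2/3 ok · (2,2)1 2/3 ok · (2,3)2 1/2 ok · (2,5)1 2/2 ok
Row 3: (3,1)1 1/2 ok · (3,3)2 3/3 ok · (3,4)2 2/3 ok · (3,5)1 3/4 ok · (3,6)1 1/1 ok
Row 4: (4,1)2 1/2 ok · (4,2)2 2/2 ok · (4,3)2 3/3 ok · (4,4)2 2/3 ok · (4,5)1 1/2 ok

(1,1)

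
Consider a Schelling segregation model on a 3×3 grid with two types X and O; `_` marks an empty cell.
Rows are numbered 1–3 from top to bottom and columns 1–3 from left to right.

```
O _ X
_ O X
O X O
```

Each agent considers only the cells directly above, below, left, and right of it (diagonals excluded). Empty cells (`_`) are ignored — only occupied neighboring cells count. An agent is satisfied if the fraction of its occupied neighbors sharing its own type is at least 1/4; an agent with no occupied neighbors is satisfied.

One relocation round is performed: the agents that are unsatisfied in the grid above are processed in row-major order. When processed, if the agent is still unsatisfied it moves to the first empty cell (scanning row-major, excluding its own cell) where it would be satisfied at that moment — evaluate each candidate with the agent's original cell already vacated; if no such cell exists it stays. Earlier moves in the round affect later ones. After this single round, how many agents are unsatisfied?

Initially unsatisfied (in order): (2,2), (3,1), (3,2), (3,3).
  (2,2) → (1,2).
  (3,1) → (2,1).
  (3,2) → (2,2).
  (3,3) → (3,1).
Resulting grid:
O O X
O X X
O _ _
All satisfied now.

0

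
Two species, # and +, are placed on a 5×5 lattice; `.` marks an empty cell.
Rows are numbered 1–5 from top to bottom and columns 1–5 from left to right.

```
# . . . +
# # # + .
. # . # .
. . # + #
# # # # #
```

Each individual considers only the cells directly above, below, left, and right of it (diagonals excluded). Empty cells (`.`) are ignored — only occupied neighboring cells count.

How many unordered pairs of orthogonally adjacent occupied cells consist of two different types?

6

Scan each occupied cell's neighbors to the right and below so each pair is counted once.
Row 1: #(1,1)–#(2,1)=  → 0/1 unlike.
Row 2: #(2,1)–#(2,2)= #(2,2)–#(2,3)= #(2,2)–#(3,2)= #(2,3)–+(2,4)≠ +(2,4)–#(3,4)≠  → 2/5 unlike.
Row 3: #(3,4)–+(4,4)≠  → 1/1 unlike.
Row 4: #(4,3)–+(4,4)≠ #(4,3)–#(5,3)= +(4,4)–#(4,5)≠ +(4,4)–#(5,4)≠ #(4,5)–#(5,5)=  → 3/5 unlike.
Row 5: #(5,1)–#(5,2)= #(5,2)–#(5,3)= #(5,3)–#(5,4)= #(5,4)–#(5,5)=  → 0/4 unlike.
Total adjacent occupied pairs: 16; unlike-type pairs: 6.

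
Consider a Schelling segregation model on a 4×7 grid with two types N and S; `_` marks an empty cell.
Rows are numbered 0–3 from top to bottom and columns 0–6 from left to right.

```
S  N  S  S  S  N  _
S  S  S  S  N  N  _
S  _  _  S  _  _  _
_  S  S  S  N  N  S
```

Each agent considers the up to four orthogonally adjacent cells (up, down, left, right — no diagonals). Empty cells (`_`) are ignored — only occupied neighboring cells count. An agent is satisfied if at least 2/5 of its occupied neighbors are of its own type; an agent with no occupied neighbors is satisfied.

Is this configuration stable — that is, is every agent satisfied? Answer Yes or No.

No

Row 0: (0,0)S 1/2 ✓ · (0,1)N 0/3 ✗ · (0,2)S 2/3 ✓ · (0,3)S 3/3 ✓ · (0,4)S 1/3 ✗ · (0,5)N 1/2 ✓
Row 1: (1,0)S 3/3 ✓ · (1,1)S 2/3 ✓ · (1,2)S 3/3 ✓ · (1,3)S 3/4 ✓ · (1,4)N 1/3 ✗ · (1,5)N 2/2 ✓
Row 2: (2,0)S 1/1 ✓ · (2,3)S 2/2 ✓
Row 3: (3,1)S 1/1 ✓ · (3,2)S 2/2 ✓ · (3,3)S 2/3 ✓ · (3,4)N 1/2 ✓ · (3,5)N 1/2 ✓ · (3,6)S 0/1 ✗
For instance (0,1) has only 0/3 same-type neighbors, below 2/5.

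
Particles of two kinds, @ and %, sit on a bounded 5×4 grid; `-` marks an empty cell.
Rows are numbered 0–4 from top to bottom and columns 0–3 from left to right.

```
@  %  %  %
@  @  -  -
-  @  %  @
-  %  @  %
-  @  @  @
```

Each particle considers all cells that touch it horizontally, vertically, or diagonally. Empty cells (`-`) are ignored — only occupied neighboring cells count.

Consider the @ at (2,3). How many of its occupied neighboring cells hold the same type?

Occupied neighbors of (2,3): (2,2)=%, (3,2)=@, (3,3)=%.
Same type (@): 1 of 3.

1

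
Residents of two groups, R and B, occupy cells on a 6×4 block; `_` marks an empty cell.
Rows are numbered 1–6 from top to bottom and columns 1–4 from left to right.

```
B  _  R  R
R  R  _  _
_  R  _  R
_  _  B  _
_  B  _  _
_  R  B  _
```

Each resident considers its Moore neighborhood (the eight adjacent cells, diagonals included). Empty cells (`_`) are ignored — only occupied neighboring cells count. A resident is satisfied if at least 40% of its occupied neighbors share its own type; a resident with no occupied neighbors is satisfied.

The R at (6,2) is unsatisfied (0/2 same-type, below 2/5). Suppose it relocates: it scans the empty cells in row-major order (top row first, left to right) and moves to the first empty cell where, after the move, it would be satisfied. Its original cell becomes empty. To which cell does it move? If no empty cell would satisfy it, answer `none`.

(1,2)

Vacating (6,2). Empty cells in order:
  (1,2): 3/4 same-type → satisfied — stop here.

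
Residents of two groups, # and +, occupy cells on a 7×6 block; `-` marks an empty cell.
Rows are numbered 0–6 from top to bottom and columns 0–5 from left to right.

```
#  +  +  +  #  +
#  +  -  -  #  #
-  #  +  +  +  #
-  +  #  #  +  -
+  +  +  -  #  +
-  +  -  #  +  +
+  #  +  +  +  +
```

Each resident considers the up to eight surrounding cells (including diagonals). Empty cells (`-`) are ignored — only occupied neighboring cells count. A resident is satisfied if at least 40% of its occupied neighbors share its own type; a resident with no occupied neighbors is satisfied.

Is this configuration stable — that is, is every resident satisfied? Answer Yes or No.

(0,0)# 1/3 unhappy
(0,1)+ 2/4 ok
(0,2)+ 3/3 ok
(0,3)+ 1/3 unhappy
(0,4)# 2/4 ok
(0,5)+ 0/3 unhappy
(1,0)# 2/4 ok
(1,1)+ 3/6 ok
(1,4)# 3/7 ok
(1,5)# 3/5 ok
(2,1)# 2/5 ok
(2,2)+ 3/6 ok
(2,3)+ 3/6 ok
(2,4)+ 2/6 unhappy
(2,5)# 2/4 ok
(3,1)+ 4/6 ok
(3,2)# 2/7 unhappy
(3,3)# 2/7 unhappy
(3,4)+ 3/6 ok
(4,0)+ 3/3 ok
(4,1)+ 4/5 ok
(4,2)+ 3/6 ok
(4,4)# 2/6 unhappy
(4,5)+ 3/4 ok
(5,1)+ 5/6 ok
(5,3)# 1/6 unhappy
(5,4)+ 5/7 ok
(5,5)+ 4/5 ok
(6,0)+ 1/2 ok
(6,1)# 0/3 unhappy
(6,2)+ 2/4 ok
(6,3)+ 3/4 ok
(6,4)+ 4/5 ok
(6,5)+ 3/3 ok
For instance (0,0) has only 1/3 same-type neighbors, below 2/5.

No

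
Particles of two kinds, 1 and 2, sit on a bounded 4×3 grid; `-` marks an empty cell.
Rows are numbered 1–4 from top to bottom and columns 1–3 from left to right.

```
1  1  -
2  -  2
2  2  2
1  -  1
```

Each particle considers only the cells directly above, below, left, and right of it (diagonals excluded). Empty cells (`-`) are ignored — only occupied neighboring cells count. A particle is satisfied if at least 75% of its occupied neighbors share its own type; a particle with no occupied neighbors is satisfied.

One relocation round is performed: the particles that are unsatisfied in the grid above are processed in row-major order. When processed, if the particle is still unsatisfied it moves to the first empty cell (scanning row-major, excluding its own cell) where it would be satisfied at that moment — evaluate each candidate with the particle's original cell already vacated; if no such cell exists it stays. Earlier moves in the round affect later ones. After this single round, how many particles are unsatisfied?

5

Initially unsatisfied (in order): (1,1), (2,1), (3,1), (3,3), (4,1), (4,3).
  (1,1): no empty cell satisfies it; stays.
  (2,1): no empty cell satisfies it; stays.
  (3,1) → (2,2).
  (3,3): no empty cell satisfies it; stays.
  (4,1): now satisfied by earlier moves; stays.
  (4,3): no empty cell satisfies it; stays.
Resulting grid:
1 1 -
2 2 2
- 2 2
1 - 1
Unsatisfied now: (1,1), (1,2), (2,1), (3,3), (4,3).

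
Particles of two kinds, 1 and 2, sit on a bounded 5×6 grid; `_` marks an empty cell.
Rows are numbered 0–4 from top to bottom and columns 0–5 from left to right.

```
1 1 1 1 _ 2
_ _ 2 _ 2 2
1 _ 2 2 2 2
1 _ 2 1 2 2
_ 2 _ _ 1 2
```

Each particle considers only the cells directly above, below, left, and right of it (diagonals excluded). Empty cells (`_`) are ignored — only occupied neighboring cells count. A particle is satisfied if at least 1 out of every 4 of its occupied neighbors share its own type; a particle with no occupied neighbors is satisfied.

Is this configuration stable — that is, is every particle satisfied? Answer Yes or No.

Row 0: (0,0)1 1/1 satisfied · (0,1)1 2/2 satisfied · (0,2)1 2/3 satisfied · (0,3)1 1/1 satisfied · (0,5)2 1/1 satisfied
Row 1: (1,2)2 1/2 satisfied · (1,4)2 2/2 satisfied · (1,5)2 3/3 satisfied
Row 2: (2,0)1 1/1 satisfied · (2,2)2 3/3 satisfied · (2,3)2 2/3 satisfied · (2,4)2 4/4 satisfied · (2,5)2 3/3 satisfied
Row 3: (3,0)1 1/1 satisfied · (3,2)2 1/2 satisfied · (3,3)1 0/3 not · (3,4)2 2/4 satisfied · (3,5)2 3/3 satisfied
Row 4: (4,1)2 0/0 satisfied · (4,4)1 0/2 not · (4,5)2 1/2 satisfied
For instance (3,3) has only 0/3 same-type neighbors, below 1/4.

No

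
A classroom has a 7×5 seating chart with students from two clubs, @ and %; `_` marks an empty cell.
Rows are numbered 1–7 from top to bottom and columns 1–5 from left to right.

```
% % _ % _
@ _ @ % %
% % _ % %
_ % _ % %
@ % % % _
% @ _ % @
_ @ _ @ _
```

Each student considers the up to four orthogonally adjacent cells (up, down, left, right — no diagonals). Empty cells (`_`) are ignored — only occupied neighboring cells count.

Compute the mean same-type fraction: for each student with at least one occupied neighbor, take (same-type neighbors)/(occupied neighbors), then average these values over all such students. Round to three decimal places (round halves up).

(1,1)% 1/2
(1,2)% 1/1
(1,4)% 1/1
(2,1)@ 0/2
(2,3)@ 0/1
(2,4)% 3/4
(2,5)% 2/2
(3,1)% 1/2
(3,2)% 2/2
(3,4)% 3/3
(3,5)% 3/3
(4,2)% 2/2
(4,4)% 3/3
(4,5)% 2/2
(5,1)@ 0/2
(5,2)% 2/4
(5,3)% 2/2
(5,4)% 3/3
(6,1)% 0/2
(6,2)@ 1/3
(6,4)% 1/3
(6,5)@ 0/1
(7,2)@ 1/1
(7,4)@ 0/1
Sum over 24 students: 1/2 + 1/1 + 1/1 + 0/2 + 0/1 + 3/4 + 2/2 + 1/2 + 2/2 + 3/3 + 3/3 + 2/2 + 3/3 + 2/2 + 0/2 + 2/4 + 2/2 + 3/3 + 0/2 + 1/3 + 1/3 + 0/1 + 1/1 + 0/1 = 179/12; mean = 179/12 ÷ 24 = 179/288 = 0.621527… → 0.622.

0.622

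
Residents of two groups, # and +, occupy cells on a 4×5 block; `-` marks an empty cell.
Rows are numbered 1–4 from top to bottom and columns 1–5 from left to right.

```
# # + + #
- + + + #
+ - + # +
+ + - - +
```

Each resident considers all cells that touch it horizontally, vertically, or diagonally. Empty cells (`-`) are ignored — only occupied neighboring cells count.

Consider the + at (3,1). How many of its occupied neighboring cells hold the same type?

Occupied neighbors of (3,1): (2,2)=+, (4,1)=+, (4,2)=+.
Same type (+): 3 of 3.

3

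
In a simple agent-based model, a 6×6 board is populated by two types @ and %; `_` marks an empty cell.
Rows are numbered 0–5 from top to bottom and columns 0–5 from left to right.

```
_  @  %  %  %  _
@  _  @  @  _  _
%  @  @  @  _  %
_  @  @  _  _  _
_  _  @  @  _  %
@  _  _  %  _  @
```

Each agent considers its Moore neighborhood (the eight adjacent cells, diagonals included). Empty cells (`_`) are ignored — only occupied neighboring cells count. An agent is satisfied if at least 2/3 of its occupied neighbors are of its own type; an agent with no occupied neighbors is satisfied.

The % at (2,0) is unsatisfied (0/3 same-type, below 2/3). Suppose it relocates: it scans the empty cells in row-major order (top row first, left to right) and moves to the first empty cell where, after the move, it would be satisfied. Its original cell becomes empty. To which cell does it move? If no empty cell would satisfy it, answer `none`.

Vacating (2,0). Empty cells in order:
  (0,0): 0/2 same-type → still unsatisfied.
  (0,5): 1/1 same-type → satisfied — stop here.

(0,5)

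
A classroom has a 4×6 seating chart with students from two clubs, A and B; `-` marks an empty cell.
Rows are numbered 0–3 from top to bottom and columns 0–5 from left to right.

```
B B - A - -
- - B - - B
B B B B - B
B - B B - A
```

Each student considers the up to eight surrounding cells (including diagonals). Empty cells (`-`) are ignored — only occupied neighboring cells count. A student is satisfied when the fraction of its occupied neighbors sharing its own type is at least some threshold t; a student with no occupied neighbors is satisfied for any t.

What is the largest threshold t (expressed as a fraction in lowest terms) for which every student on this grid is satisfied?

0/1

(0,0)B 1/1
(0,1)B 2/2
(0,3)A 0/1
(1,2)B 4/5
(1,5)B 1/1
(2,0)B 2/2
(2,1)B 5/5
(2,2)B 5/5
(2,3)B 4/4
(2,5)B 1/2
(3,0)B 2/2
(3,2)B 4/4
(3,3)B 3/3
(3,5)A 0/1
The smallest same-type fraction is 0/1 at (0,3), which reduces to 0/1. Any threshold above that leaves this student unsatisfied.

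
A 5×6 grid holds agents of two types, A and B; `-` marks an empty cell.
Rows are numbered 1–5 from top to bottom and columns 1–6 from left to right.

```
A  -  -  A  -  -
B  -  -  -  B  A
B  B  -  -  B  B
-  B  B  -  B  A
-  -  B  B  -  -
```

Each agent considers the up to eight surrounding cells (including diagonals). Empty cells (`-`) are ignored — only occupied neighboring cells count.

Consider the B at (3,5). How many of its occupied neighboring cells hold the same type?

3

Occupied neighbors of (3,5): (2,5)=B, (2,6)=A, (3,6)=B, (4,5)=B, (4,6)=A.
Same type (B): 3 of 5.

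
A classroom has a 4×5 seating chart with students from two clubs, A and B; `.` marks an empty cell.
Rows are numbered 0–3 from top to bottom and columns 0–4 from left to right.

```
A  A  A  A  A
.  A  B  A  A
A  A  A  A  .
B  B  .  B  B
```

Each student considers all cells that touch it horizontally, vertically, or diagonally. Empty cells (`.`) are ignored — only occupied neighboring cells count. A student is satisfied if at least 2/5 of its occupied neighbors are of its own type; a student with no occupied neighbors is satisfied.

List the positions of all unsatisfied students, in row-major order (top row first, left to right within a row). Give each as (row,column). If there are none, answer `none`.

Row 0: (0,0)A 2/2 satisfied · (0,1)A 3/4 satisfied · (0,2)A 4/5 satisfied · (0,3)A 4/5 satisfied · (0,4)A 3/3 satisfied
Row 1: (1,1)A 6/7 satisfied · (1,2)B 0/8 not · (1,3)A 6/7 satisfied · (1,4)A 4/4 satisfied
Row 2: (2,0)A 2/4 satisfied · (2,1)A 3/6 satisfied · (2,2)A 4/7 satisfied · (2,3)A 3/6 satisfied
Row 3: (3,0)B 1/3 not · (3,1)B 1/4 not · (3,3)B 1/3 not · (3,4)B 1/2 satisfied

(1,2), (3,0), (3,1), (3,3)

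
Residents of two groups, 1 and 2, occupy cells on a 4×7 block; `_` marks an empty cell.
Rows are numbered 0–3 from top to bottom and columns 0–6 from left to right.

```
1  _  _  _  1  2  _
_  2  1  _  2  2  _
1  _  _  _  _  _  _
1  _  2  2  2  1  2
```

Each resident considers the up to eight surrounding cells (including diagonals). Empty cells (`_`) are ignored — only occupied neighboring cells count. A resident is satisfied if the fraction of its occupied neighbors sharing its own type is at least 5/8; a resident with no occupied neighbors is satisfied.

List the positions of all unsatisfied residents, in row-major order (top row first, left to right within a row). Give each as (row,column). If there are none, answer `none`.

Row 0: (0,0)1 0/1 unhappy · (0,4)1 0/3 unhappy · (0,5)2 2/3 ok
Row 1: (1,1)2 0/3 unhappy · (1,2)1 0/1 unhappy · (1,4)2 2/3 ok · (1,5)2 2/3 ok
Row 2: (2,0)1 1/2 unhappy
Row 3: (3,0)1 1/1 ok · (3,2)2 1/1 ok · (3,3)2 2/2 ok · (3,4)2 1/2 unhappy · (3,5)1 0/2 unhappy · (3,6)2 0/1 unhappy

(0,0), (0,4), (1,1), (1,2), (2,0), (3,4), (3,5), (3,6)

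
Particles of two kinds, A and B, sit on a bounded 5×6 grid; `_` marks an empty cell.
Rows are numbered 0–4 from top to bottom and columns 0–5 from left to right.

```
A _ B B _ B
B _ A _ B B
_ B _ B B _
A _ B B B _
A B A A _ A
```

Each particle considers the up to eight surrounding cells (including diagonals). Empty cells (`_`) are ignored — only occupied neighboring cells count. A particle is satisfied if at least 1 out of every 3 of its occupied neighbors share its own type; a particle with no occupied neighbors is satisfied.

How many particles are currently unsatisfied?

6

Row 0: (0,0)A 0/1 unhappy · (0,2)B 1/2 ok · (0,3)B 2/3 ok · (0,5)B 2/2 ok
Row 1: (1,0)B 1/2 ok · (1,2)A 0/4 unhappy · (1,4)B 5/5 ok · (1,5)B 3/3 ok
Row 2: (2,1)B 2/4 ok · (2,3)B 5/6 ok · (2,4)B 5/5 ok
Row 3: (3,0)A 1/3 ok · (3,2)B 4/6 ok · (3,3)B 4/6 ok · (3,4)B 3/5 ok
Row 4: (4,0)A 1/2 ok · (4,1)B 1/4 unhappy · (4,2)A 1/4 unhappy · (4,3)A 1/4 unhappy · (4,5)A 0/1 unhappy
Unsatisfied: (0,0), (1,2), (4,1), (4,2), (4,3), (4,5) — 6 in total.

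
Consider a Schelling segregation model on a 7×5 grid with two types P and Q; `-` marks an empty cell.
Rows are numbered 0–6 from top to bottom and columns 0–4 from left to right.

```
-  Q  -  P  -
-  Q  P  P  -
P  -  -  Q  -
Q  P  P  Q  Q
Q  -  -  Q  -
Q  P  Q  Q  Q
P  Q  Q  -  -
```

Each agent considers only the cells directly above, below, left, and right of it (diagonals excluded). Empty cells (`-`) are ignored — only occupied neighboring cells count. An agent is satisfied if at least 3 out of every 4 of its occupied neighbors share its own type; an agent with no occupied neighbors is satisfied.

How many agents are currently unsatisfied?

Row 0: (0,1)Q 1/1 satisfied · (0,3)P 1/1 satisfied
Row 1: (1,1)Q 1/2 not · (1,2)P 1/2 not · (1,3)P 2/3 not
Row 2: (2,0)P 0/1 not · (2,3)Q 1/2 not
Row 3: (3,0)Q 1/3 not · (3,1)P 1/2 not · (3,2)P 1/2 not · (3,3)Q 3/4 satisfied · (3,4)Q 1/1 satisfied
Row 4: (4,0)Q 2/2 satisfied · (4,3)Q 2/2 satisfied
Row 5: (5,0)Q 1/3 not · (5,1)P 0/3 not · (5,2)Q 2/3 not · (5,3)Q 3/3 satisfied · (5,4)Q 1/1 satisfied
Row 6: (6,0)P 0/2 not · (6,1)Q 1/3 not · (6,2)Q 2/2 satisfied
Unsatisfied: (1,1), (1,2), (1,3), (2,0), (2,3), (3,0), (3,1), (3,2), (5,0), (5,1), (5,2), (6,0), (6,1) — 13 in total.

13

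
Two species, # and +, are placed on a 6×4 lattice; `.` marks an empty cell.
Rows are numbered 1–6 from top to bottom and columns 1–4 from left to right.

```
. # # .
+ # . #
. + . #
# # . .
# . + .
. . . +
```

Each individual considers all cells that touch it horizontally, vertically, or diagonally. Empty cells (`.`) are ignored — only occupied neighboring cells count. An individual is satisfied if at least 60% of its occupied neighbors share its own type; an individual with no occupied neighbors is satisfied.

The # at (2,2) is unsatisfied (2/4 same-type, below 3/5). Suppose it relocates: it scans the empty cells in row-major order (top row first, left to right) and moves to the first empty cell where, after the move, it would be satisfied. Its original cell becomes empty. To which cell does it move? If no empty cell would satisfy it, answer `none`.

Vacating (2,2). Empty cells in order:
  (1,1): 1/2 same-type → still unsatisfied.
  (1,4): 2/2 same-type → satisfied — stop here.

(1,4)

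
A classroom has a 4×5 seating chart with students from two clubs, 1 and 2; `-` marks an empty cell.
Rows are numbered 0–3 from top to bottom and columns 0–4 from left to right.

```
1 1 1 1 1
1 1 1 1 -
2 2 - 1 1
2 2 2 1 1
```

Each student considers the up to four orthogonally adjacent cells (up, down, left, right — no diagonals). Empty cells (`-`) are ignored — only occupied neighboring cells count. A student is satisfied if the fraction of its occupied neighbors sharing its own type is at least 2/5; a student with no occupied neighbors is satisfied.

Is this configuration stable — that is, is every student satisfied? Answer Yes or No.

(0,0)1 2/2 satisfied
(0,1)1 3/3 satisfied
(0,2)1 3/3 satisfied
(0,3)1 3/3 satisfied
(0,4)1 1/1 satisfied
(1,0)1 2/3 satisfied
(1,1)1 3/4 satisfied
(1,2)1 3/3 satisfied
(1,3)1 3/3 satisfied
(2,0)2 2/3 satisfied
(2,1)2 2/3 satisfied
(2,3)1 3/3 satisfied
(2,4)1 2/2 satisfied
(3,0)2 2/2 satisfied
(3,1)2 3/3 satisfied
(3,2)2 1/2 satisfied
(3,3)1 2/3 satisfied
(3,4)1 2/2 satisfied
All meet the threshold, so the configuration is stable.

Yes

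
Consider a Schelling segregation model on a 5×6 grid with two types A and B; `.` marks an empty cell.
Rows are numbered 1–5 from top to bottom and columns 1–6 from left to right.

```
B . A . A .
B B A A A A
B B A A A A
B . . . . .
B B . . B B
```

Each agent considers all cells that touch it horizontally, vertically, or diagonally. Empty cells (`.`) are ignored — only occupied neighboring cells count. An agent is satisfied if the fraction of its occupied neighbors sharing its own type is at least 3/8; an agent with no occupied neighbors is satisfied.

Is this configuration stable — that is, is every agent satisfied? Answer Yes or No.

Row 1: (1,1)B 2/2 satisfied · (1,3)A 2/3 satisfied · (1,5)A 3/3 satisfied
Row 2: (2,1)B 4/4 satisfied · (2,2)B 4/7 satisfied · (2,3)A 4/6 satisfied · (2,4)A 7/7 satisfied · (2,5)A 6/6 satisfied · (2,6)A 4/4 satisfied
Row 3: (3,1)B 4/4 satisfied · (3,2)B 4/6 satisfied · (3,3)A 3/5 satisfied · (3,4)A 5/5 satisfied · (3,5)A 5/5 satisfied · (3,6)A 3/3 satisfied
Row 4: (4,1)B 4/4 satisfied
Row 5: (5,1)B 2/2 satisfied · (5,2)B 2/2 satisfied · (5,5)B 1/1 satisfied · (5,6)B 1/1 satisfied
All meet the threshold, so the configuration is stable.

Yes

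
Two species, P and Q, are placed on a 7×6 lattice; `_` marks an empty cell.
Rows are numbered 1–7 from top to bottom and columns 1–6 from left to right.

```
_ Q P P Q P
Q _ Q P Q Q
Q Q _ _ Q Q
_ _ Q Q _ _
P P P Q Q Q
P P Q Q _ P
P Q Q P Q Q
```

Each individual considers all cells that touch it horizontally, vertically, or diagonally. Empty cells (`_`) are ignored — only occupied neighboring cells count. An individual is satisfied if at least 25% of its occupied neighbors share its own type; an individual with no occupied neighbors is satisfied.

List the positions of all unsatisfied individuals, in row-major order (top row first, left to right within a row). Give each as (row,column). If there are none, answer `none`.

(1,6), (6,6), (7,4)

(1,2)Q 2/3 ok
(1,3)P 2/4 ok
(1,4)P 2/5 ok
(1,5)Q 2/5 ok
(1,6)P 0/3 unhappy
(2,1)Q 3/3 ok
(2,3)Q 2/5 ok
(2,4)P 2/6 ok
(2,5)Q 4/7 ok
(2,6)Q 4/5 ok
(3,1)Q 2/2 ok
(3,2)Q 4/4 ok
(3,5)Q 4/5 ok
(3,6)Q 3/3 ok
(4,3)Q 3/5 ok
(4,4)Q 4/5 ok
(5,1)P 3/3 ok
(5,2)P 4/6 ok
(5,3)P 2/7 ok
(5,4)Q 5/6 ok
(5,5)Q 4/5 ok
(5,6)Q 1/2 ok
(6,1)P 4/5 ok
(6,2)P 5/8 ok
(6,3)Q 4/8 ok
(6,4)Q 5/7 ok
(6,6)P 0/4 unhappy
(7,1)P 2/3 ok
(7,2)Q 2/5 ok
(7,3)Q 3/5 ok
(7,4)P 0/4 unhappy
(7,5)Q 2/4 ok
(7,6)Q 1/2 ok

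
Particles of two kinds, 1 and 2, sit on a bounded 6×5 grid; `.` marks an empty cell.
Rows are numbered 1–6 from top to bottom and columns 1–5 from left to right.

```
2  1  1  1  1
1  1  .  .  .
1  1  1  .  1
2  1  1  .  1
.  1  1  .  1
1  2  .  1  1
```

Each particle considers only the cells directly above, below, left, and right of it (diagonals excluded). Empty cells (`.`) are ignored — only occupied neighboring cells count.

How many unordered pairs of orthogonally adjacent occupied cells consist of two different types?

Scan each occupied cell's neighbors to the right and below so each pair is counted once.
From row 1: 2 unlike of 6 pairs (running 2/6).
From row 2: 0 unlike of 3 pairs (running 2/9).
From row 3: 1 unlike of 6 pairs (running 3/15).
From row 4: 1 unlike of 5 pairs (running 4/20).
From row 5: 1 unlike of 3 pairs (running 5/23).
From row 6: 1 unlike of 2 pairs (running 6/25).
Total adjacent occupied pairs: 25; unlike-type pairs: 6.

6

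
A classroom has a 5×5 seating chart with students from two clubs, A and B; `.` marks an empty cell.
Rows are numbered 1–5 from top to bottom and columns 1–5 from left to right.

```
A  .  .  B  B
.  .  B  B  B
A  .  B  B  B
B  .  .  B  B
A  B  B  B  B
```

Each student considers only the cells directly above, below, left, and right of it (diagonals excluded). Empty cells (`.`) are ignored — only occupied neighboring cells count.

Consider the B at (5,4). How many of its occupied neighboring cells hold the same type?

3

Occupied neighbors of (5,4): (4,4)=B, (5,3)=B, (5,5)=B.
Same type (B): 3 of 3.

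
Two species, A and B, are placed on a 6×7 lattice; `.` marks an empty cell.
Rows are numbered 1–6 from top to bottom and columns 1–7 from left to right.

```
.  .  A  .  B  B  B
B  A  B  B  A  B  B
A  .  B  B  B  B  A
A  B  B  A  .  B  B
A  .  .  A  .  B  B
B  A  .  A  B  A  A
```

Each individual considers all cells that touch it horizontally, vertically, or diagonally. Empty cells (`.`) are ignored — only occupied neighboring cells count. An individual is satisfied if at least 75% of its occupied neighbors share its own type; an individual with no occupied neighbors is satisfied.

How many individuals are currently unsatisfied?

(1,3)A 1/3 unhappy
(1,5)B 3/4 ok
(1,6)B 4/5 ok
(1,7)B 3/3 ok
(2,1)B 0/2 unhappy
(2,2)A 2/5 unhappy
(2,3)B 3/5 unhappy
(2,4)B 5/7 unhappy
(2,5)A 0/7 unhappy
(2,6)B 6/8 ok
(2,7)B 4/5 ok
(3,1)A 2/4 unhappy
(3,3)B 5/7 unhappy
(3,4)B 5/7 unhappy
(3,5)B 5/7 unhappy
(3,6)B 5/7 unhappy
(3,7)A 0/5 unhappy
(4,1)A 2/3 unhappy
(4,2)B 2/5 unhappy
(4,3)B 3/5 unhappy
(4,4)A 1/5 unhappy
(4,6)B 5/6 ok
(4,7)B 4/5 ok
(5,1)A 2/4 unhappy
(5,4)A 2/4 unhappy
(5,6)B 4/6 unhappy
(5,7)B 3/5 unhappy
(6,1)B 0/2 unhappy
(6,2)A 1/2 unhappy
(6,4)A 1/2 unhappy
(6,5)B 1/4 unhappy
(6,6)A 1/4 unhappy
(6,7)A 1/3 unhappy
Unsatisfied: (1,3), (2,1), (2,2), (2,3), (2,4), (2,5), (3,1), (3,3), (3,4), (3,5), (3,6), (3,7), (4,1), (4,2), (4,3), (4,4), (5,1), (5,4), (5,6), (5,7), (6,1), (6,2), (6,4), (6,5), (6,6), (6,7) — 26 in total.

26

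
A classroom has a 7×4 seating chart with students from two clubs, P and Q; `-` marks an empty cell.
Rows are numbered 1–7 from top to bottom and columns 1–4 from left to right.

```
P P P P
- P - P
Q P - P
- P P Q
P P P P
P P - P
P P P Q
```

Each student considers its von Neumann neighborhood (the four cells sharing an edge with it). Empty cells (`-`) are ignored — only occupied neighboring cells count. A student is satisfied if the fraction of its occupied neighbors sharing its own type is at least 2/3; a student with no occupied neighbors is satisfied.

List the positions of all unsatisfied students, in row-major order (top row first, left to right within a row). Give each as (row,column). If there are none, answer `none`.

(3,1), (3,4), (4,4), (6,4), (7,3), (7,4)

Row 1: (1,1)P 1/1 ✓ · (1,2)P 3/3 ✓ · (1,3)P 2/2 ✓ · (1,4)P 2/2 ✓
Row 2: (2,2)P 2/2 ✓ · (2,4)P 2/2 ✓
Row 3: (3,1)Q 0/1 ✗ · (3,2)P 2/3 ✓ · (3,4)P 1/2 ✗
Row 4: (4,2)P 3/3 ✓ · (4,3)P 2/3 ✓ · (4,4)Q 0/3 ✗
Row 5: (5,1)P 2/2 ✓ · (5,2)P 4/4 ✓ · (5,3)P 3/3 ✓ · (5,4)P 2/3 ✓
Row 6: (6,1)P 3/3 ✓ · (6,2)P 3/3 ✓ · (6,4)P 1/2 ✗
Row 7: (7,1)P 2/2 ✓ · (7,2)P 3/3 ✓ · (7,3)P 1/2 ✗ · (7,4)Q 0/2 ✗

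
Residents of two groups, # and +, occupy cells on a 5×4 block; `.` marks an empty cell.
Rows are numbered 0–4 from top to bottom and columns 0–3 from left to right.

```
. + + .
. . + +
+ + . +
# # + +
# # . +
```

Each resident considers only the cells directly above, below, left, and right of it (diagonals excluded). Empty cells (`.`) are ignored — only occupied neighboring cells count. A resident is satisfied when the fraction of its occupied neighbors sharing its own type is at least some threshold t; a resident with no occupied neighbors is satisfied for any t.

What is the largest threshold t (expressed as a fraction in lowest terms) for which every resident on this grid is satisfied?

1/2

Row 0: (0,1)+ 1/1 · (0,2)+ 2/2
Row 1: (1,2)+ 2/2 · (1,3)+ 2/2
Row 2: (2,0)+ 1/2 · (2,1)+ 1/2 · (2,3)+ 2/2
Row 3: (3,0)# 2/3 · (3,1)# 2/4 · (3,2)+ 1/2 · (3,3)+ 3/3
Row 4: (4,0)# 2/2 · (4,1)# 2/2 · (4,3)+ 1/1
The smallest same-type fraction is 1/2 at (2,0), which reduces to 1/2. Any threshold above that leaves this resident unsatisfied.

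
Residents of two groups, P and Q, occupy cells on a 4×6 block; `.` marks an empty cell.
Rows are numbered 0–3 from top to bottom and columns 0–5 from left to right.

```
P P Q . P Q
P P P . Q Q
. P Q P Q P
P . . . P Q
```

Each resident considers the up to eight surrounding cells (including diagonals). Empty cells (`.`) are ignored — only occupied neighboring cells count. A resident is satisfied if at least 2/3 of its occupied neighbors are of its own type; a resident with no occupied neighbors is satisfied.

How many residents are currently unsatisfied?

10

Row 0: (0,0)P 3/3 ok · (0,1)P 4/5 ok · (0,2)Q 0/3 unhappy · (0,4)P 0/3 unhappy · (0,5)Q 2/3 ok
Row 1: (1,0)P 4/4 ok · (1,1)P 5/7 ok · (1,2)P 4/6 ok · (1,4)Q 3/6 unhappy · (1,5)Q 3/5 unhappy
Row 2: (2,1)P 4/5 ok · (2,2)Q 0/4 unhappy · (2,3)P 2/5 unhappy · (2,4)Q 3/6 unhappy · (2,5)P 1/5 unhappy
Row 3: (3,0)P 1/1 ok · (3,4)P 2/4 unhappy · (3,5)Q 1/3 unhappy
Unsatisfied: (0,2), (0,4), (1,4), (1,5), (2,2), (2,3), (2,4), (2,5), (3,4), (3,5) — 10 in total.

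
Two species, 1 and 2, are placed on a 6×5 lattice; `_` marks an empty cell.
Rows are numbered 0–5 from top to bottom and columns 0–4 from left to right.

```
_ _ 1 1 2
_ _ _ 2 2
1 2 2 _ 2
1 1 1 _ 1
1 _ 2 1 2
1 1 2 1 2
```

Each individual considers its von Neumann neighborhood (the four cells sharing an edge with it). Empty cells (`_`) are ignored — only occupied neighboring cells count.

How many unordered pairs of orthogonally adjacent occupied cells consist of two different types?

13

Scan each occupied cell's neighbors to the right and below so each pair is counted once.
Row 0: 1(0,2)–1(0,3)= 1(0,3)–2(0,4)≠ 1(0,3)–2(1,3)≠ 2(0,4)–2(1,4)=  → 2/4 unlike.
Row 1: 2(1,3)–2(1,4)= 2(1,4)–2(2,4)=  → 0/2 unlike.
Row 2: 1(2,0)–2(2,1)≠ 1(2,0)–1(3,0)= 2(2,1)–2(2,2)= 2(2,1)–1(3,1)≠ 2(2,2)–1(3,2)≠ 2(2,4)–1(3,4)≠  → 4/6 unlike.
Row 3: 1(3,0)–1(3,1)= 1(3,0)–1(4,0)= 1(3,1)–1(3,2)= 1(3,2)–2(4,2)≠ 1(3,4)–2(4,4)≠  → 2/5 unlike.
Row 4: 1(4,0)–1(5,0)= 2(4,2)–1(4,3)≠ 2(4,2)–2(5,2)= 1(4,3)–2(4,4)≠ 1(4,3)–1(5,3)= 2(4,4)–2(5,4)=  → 2/6 unlike.
Row 5: 1(5,0)–1(5,1)= 1(5,1)–2(5,2)≠ 2(5,2)–1(5,3)≠ 1(5,3)–2(5,4)≠  → 3/4 unlike.
Total adjacent occupied pairs: 27; unlike-type pairs: 13.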